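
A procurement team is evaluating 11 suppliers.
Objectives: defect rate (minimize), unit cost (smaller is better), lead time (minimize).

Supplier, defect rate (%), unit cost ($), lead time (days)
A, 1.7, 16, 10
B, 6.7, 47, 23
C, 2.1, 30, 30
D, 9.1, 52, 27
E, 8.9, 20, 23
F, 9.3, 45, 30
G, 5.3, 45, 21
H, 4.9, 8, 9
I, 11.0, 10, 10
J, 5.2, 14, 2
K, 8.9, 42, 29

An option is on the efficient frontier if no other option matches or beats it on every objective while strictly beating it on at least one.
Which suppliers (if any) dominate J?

A: worse on unit cost (16 vs 14).
B: worse on defect rate (6.7 vs 5.2).
C: worse on unit cost (30 vs 14).
D: worse on defect rate (9.1 vs 5.2).
E: worse on defect rate (8.9 vs 5.2).
F: worse on defect rate (9.3 vs 5.2).
G: worse on defect rate (5.3 vs 5.2).
H: worse on lead time (9 vs 2).
I: worse on defect rate (11.0 vs 5.2).
K: worse on defect rate (8.9 vs 5.2).
No option dominates J.

none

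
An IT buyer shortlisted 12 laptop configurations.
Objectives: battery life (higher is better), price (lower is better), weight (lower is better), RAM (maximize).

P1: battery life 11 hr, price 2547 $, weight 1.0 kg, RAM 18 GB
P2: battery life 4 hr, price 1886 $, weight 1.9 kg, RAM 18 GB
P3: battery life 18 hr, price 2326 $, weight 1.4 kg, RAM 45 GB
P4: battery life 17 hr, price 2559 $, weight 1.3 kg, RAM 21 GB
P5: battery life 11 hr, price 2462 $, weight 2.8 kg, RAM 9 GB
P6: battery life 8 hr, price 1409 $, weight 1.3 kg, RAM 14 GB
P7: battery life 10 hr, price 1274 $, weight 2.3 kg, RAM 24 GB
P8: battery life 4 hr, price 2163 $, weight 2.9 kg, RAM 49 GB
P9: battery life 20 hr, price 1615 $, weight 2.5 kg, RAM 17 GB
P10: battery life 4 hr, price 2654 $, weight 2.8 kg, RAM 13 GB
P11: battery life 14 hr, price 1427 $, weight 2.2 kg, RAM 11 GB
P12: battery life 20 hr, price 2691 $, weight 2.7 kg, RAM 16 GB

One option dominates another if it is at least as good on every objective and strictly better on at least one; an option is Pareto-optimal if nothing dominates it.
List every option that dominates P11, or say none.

none

P1: worse on battery life (11 vs 14).
P2: worse on battery life (4 vs 14).
P3: worse on price (2326 vs 1427).
P4: worse on price (2559 vs 1427).
P5: worse on battery life (11 vs 14).
P6: worse on battery life (8 vs 14).
P7: worse on battery life (10 vs 14).
P8: worse on battery life (4 vs 14).
P9: worse on price (1615 vs 1427).
P10: worse on battery life (4 vs 14).
P12: worse on price (2691 vs 1427).
No option dominates P11.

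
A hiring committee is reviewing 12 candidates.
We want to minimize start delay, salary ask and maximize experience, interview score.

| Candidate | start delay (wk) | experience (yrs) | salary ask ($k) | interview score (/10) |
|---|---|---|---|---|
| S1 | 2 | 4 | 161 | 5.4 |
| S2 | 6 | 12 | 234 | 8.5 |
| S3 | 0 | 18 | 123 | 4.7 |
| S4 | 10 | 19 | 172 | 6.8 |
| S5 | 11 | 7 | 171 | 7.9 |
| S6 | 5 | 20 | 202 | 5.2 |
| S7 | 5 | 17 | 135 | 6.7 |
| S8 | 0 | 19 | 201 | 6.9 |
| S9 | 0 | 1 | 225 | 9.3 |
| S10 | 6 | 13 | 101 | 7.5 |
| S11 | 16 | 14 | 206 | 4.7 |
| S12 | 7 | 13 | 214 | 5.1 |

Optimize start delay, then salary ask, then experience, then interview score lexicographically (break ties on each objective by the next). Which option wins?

S3

First minimize start delay: best is 0, kept {S3, S8, S9}.
Then minimize salary ask: best is 123, kept {S3}.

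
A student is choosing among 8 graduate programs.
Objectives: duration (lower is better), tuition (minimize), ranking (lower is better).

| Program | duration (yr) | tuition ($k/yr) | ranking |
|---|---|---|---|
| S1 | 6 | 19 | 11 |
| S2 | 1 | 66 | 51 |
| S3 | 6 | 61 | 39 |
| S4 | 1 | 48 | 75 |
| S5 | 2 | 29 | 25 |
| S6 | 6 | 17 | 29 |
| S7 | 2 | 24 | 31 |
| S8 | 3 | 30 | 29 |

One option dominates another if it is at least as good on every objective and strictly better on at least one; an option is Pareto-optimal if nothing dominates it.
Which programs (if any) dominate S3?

S1: duration 6≤6, tuition 19≤61, ranking 11≤39 — dominates S3.
S5: duration 2≤6, tuition 29≤61, ranking 25≤39 — dominates S3.
S6: duration 6≤6, tuition 17≤61, ranking 29≤39 — dominates S3.
S7: duration 2≤6, tuition 24≤61, ranking 31≤39 — dominates S3.
S8: duration 3≤6, tuition 30≤61, ranking 29≤39 — dominates S3.
Others (S2, S4) are each worse than S3 on at least one objective.

S1, S5, S6, S7, S8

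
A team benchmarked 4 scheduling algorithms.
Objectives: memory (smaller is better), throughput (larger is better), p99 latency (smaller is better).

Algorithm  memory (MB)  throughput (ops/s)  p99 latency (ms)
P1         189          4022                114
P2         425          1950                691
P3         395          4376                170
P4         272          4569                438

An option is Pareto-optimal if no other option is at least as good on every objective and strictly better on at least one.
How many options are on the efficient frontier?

3

P1: not dominated (best memory).
P2: dominated by P1 (memory 189≤425, throughput 4022≥1950, p99 latency 114≤691).
P3: not dominated.
P4: not dominated (best throughput).
Pareto-optimal: P1, P3, P4 → 3.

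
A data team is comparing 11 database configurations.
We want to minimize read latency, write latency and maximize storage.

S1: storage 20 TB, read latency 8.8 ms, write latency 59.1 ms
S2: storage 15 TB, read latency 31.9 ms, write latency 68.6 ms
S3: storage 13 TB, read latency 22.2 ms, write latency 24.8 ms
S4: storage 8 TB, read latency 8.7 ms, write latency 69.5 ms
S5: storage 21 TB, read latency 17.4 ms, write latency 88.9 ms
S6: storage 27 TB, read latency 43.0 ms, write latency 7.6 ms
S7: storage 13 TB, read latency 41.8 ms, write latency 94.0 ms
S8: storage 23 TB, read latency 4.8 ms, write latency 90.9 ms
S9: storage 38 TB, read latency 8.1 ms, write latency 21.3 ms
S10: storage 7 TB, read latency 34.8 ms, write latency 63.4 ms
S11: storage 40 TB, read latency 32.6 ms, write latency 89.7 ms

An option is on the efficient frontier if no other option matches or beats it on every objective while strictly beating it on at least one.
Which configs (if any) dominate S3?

S9

S9: storage 38≥13, read latency 8.1≤22.2, write latency 21.3≤24.8 — dominates S3.
Others (S1, S2, S4, S5, S6, S7, S8, S10, S11) are each worse than S3 on at least one objective.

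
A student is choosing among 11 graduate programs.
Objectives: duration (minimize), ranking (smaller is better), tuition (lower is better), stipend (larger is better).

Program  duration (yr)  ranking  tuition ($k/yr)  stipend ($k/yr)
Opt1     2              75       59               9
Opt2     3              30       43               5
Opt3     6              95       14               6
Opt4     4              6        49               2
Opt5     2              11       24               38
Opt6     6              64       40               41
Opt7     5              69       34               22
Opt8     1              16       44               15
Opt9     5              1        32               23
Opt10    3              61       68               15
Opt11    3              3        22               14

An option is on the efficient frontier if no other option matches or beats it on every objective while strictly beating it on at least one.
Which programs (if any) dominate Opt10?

Opt5, Opt8

Opt5: duration 2≤3, ranking 11≤61, tuition 24≤68, stipend 38≥15 — dominates Opt10.
Opt8: duration 1≤3, ranking 16≤61, tuition 44≤68, stipend 15≥15 — dominates Opt10.
Others (Opt1, Opt2, Opt3, Opt4, Opt6, Opt7, Opt9, Opt11) are each worse than Opt10 on at least one objective.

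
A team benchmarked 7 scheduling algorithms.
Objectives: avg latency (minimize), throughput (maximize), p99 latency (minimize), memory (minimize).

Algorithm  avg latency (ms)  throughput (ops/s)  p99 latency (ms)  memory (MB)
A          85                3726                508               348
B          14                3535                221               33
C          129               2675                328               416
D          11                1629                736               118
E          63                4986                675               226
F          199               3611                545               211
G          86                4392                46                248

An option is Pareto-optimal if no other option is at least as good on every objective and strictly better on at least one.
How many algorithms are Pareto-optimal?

A: not dominated.
B: not dominated (best memory).
C: dominated by B (avg latency 14≤129, throughput 3535≥2675, p99 latency 221≤328, memory 33≤416).
D: not dominated (best avg latency).
E: not dominated (best throughput).
F: not dominated.
G: not dominated (best p99 latency).
Pareto-optimal: A, B, D, E, F, G → 6.

6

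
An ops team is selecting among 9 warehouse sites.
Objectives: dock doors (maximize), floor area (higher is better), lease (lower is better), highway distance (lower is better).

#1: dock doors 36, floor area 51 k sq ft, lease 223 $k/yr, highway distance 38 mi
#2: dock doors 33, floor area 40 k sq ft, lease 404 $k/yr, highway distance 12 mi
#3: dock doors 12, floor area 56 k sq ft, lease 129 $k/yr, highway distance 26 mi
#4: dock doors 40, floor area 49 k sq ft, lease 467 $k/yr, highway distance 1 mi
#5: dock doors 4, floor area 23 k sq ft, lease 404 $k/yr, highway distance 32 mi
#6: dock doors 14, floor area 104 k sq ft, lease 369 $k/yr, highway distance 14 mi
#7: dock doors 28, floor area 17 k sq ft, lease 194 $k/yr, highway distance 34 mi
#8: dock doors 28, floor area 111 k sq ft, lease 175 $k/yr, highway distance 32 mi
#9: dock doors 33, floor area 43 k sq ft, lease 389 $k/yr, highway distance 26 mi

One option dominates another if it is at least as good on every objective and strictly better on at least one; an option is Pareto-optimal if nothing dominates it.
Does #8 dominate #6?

No

#8 vs #6: #8 is worse on highway distance (32 vs 14), so it does not dominate #6.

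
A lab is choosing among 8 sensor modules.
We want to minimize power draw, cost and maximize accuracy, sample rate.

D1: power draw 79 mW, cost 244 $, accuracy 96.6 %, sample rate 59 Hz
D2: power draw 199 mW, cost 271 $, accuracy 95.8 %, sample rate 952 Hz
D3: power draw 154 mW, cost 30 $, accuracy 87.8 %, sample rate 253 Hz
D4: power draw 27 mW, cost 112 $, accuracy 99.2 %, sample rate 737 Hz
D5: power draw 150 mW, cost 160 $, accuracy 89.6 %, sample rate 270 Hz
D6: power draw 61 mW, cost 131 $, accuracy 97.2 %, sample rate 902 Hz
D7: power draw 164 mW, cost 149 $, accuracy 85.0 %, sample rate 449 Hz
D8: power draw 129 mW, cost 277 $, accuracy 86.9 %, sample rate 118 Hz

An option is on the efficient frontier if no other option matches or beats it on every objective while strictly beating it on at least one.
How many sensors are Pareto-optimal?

4

D1: dominated by D4 (power draw 27≤79, cost 112≤244, accuracy 99.2≥96.6, sample rate 737≥59).
D2: not dominated (best sample rate).
D3: not dominated (best cost).
D4: not dominated (best power draw).
D5: dominated by D4 (power draw 27≤150, cost 112≤160, accuracy 99.2≥89.6, sample rate 737≥270).
D6: not dominated.
D7: dominated by D4 (power draw 27≤164, cost 112≤149, accuracy 99.2≥85.0, sample rate 737≥449).
D8: dominated by D4 (power draw 27≤129, cost 112≤277, accuracy 99.2≥86.9, sample rate 737≥118).
Pareto-optimal: D2, D3, D4, D6 → 4.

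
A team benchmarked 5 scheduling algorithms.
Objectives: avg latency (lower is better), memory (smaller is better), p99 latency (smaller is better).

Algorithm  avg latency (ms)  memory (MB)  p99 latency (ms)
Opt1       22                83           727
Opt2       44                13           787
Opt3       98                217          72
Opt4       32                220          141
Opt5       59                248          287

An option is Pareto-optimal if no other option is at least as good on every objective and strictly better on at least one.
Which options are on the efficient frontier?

Opt1, Opt2, Opt3, Opt4

Opt1: not dominated (best avg latency).
Opt2: not dominated (best memory).
Opt3: not dominated (best p99 latency).
Opt4: not dominated.
Opt5: dominated by Opt4 (avg latency 32≤59, memory 220≤248, p99 latency 141≤287).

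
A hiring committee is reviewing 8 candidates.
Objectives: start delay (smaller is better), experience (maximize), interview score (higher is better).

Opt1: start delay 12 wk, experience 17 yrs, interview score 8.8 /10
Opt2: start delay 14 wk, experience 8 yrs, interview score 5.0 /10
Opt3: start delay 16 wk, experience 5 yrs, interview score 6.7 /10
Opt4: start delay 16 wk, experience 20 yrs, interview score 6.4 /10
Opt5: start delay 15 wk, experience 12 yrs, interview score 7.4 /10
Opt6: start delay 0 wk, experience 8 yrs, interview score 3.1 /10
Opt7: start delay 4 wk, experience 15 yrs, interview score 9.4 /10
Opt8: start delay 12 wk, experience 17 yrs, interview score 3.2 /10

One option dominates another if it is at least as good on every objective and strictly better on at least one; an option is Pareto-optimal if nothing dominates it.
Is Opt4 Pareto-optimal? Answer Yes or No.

Yes

Opt1: worse on experience (17 vs 20).
Opt2: worse on experience (8 vs 20).
Opt3: worse on experience (5 vs 20).
Opt5: worse on experience (12 vs 20).
Opt6: worse on experience (8 vs 20).
Opt7: worse on experience (15 vs 20).
Opt8: worse on experience (17 vs 20).
No option is at least as good as Opt4 on every objective and strictly better on one.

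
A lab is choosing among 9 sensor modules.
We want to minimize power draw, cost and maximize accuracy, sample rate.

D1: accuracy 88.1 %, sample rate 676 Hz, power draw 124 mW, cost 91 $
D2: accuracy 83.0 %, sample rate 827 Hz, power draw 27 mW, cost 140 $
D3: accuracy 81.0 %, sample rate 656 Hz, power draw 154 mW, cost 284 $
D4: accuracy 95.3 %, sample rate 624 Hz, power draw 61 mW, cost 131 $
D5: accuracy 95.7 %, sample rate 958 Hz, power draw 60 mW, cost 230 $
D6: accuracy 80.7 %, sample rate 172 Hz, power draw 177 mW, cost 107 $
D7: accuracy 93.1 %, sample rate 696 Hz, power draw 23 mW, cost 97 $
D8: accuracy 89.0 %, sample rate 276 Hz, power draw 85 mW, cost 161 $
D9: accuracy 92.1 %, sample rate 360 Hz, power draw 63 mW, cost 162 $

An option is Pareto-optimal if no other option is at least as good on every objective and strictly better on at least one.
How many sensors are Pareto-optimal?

5

D1: not dominated (best cost).
D2: not dominated.
D3: dominated by D1 (accuracy 88.1≥81.0, sample rate 676≥656, power draw 124≤154, cost 91≤284).
D4: not dominated.
D5: not dominated (best accuracy).
D6: dominated by D1 (accuracy 88.1≥80.7, sample rate 676≥172, power draw 124≤177, cost 91≤107).
D7: not dominated (best power draw).
D8: dominated by D4 (accuracy 95.3≥89.0, sample rate 624≥276, power draw 61≤85, cost 131≤161).
D9: dominated by D4 (accuracy 95.3≥92.1, sample rate 624≥360, power draw 61≤63, cost 131≤162).
Pareto-optimal: D1, D2, D4, D5, D7 → 5.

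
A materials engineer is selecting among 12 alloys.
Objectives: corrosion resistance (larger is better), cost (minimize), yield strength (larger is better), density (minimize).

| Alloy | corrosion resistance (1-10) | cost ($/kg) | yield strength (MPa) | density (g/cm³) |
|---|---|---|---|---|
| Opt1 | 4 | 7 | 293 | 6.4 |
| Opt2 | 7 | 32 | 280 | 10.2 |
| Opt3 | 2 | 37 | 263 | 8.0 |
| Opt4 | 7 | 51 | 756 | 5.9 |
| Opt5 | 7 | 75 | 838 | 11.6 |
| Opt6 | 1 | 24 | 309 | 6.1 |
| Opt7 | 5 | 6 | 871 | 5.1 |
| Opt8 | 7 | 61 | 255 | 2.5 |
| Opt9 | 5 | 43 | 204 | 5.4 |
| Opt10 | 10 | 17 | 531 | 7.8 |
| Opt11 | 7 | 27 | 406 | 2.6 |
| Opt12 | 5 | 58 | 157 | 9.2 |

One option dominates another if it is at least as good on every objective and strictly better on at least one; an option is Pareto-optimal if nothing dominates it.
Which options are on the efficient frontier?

Opt1: dominated by Opt7 (corrosion resistance 5≥4, cost 6≤7, yield strength 871≥293, density 5.1≤6.4).
Opt2: dominated by Opt10 (corrosion resistance 10≥7, cost 17≤32, yield strength 531≥280, density 7.8≤10.2).
Opt3: dominated by Opt1 (corrosion resistance 4≥2, cost 7≤37, yield strength 293≥263, density 6.4≤8.0).
Opt4: not dominated.
Opt5: not dominated.
Opt6: dominated by Opt7 (corrosion resistance 5≥1, cost 6≤24, yield strength 871≥309, density 5.1≤6.1).
Opt7: not dominated (best cost).
Opt8: not dominated (best density).
Opt9: dominated by Opt7 (corrosion resistance 5≥5, cost 6≤43, yield strength 871≥204, density 5.1≤5.4).
Opt10: not dominated (best corrosion resistance).
Opt11: not dominated.
Opt12: dominated by Opt4 (corrosion resistance 7≥5, cost 51≤58, yield strength 756≥157, density 5.9≤9.2).

Opt4, Opt5, Opt7, Opt8, Opt10, Opt11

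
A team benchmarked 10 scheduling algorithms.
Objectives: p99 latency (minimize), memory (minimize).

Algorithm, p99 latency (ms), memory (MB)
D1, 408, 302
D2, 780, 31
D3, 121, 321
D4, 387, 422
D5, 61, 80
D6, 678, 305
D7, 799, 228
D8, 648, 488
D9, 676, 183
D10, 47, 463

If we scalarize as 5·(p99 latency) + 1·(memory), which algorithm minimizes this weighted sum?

D1: 5·408 + 1·302 = 2342
D2: 5·780 + 1·31 = 3931
D3: 5·121 + 1·321 = 926
D4: 5·387 + 1·422 = 2357
D5: 5·61 + 1·80 = 385
D6: 5·678 + 1·305 = 3695
D7: 5·799 + 1·228 = 4223
D8: 5·648 + 1·488 = 3728
D9: 5·676 + 1·183 = 3563
D10: 5·47 + 1·463 = 698
Lowest: D5 at 385.

D5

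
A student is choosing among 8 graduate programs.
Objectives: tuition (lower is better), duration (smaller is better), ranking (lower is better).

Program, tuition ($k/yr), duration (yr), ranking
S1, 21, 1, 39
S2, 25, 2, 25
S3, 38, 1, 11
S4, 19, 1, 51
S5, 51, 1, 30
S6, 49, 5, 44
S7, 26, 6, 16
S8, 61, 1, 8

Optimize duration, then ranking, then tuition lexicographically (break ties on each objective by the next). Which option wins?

S8

First minimize duration: best is 1, kept {S1, S3, S4, S5, S8}.
Then minimize ranking: best is 8, kept {S8}.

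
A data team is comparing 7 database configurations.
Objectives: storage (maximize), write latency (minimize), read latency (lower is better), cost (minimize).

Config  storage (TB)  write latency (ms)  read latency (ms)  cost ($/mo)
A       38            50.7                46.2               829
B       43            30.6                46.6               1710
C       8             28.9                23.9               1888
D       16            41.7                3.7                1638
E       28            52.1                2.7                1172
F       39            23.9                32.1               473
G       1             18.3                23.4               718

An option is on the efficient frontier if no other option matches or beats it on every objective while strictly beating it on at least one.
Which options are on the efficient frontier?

A: dominated by F (storage 39≥38, write latency 23.9≤50.7, read latency 32.1≤46.2, cost 473≤829).
B: not dominated (best storage).
C: not dominated.
D: not dominated.
E: not dominated (best read latency).
F: not dominated (best cost).
G: not dominated (best write latency).

B, C, D, E, F, G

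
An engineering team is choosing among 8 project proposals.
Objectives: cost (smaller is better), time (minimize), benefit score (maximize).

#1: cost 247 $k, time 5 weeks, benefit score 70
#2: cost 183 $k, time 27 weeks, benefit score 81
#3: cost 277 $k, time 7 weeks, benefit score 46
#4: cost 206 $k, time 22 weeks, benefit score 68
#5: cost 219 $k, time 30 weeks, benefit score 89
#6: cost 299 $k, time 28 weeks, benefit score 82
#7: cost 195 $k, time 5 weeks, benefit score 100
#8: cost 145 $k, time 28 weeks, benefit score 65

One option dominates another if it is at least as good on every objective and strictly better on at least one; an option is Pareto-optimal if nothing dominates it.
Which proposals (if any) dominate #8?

#1: worse on cost (247 vs 145).
#2: worse on cost (183 vs 145).
#3: worse on cost (277 vs 145).
#4: worse on cost (206 vs 145).
#5: worse on cost (219 vs 145).
#6: worse on cost (299 vs 145).
#7: worse on cost (195 vs 145).
No option dominates #8.

none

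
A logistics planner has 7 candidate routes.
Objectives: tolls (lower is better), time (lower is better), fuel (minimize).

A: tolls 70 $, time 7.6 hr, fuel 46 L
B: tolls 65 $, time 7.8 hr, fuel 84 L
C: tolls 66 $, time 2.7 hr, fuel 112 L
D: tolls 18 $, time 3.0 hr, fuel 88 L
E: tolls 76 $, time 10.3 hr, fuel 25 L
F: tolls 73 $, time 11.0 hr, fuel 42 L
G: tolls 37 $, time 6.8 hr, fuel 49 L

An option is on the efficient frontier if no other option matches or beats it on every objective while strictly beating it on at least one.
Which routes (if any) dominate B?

G: tolls 37≤65, time 6.8≤7.8, fuel 49≤84 — dominates B.
Others (A, C, D, E, F) are each worse than B on at least one objective.

G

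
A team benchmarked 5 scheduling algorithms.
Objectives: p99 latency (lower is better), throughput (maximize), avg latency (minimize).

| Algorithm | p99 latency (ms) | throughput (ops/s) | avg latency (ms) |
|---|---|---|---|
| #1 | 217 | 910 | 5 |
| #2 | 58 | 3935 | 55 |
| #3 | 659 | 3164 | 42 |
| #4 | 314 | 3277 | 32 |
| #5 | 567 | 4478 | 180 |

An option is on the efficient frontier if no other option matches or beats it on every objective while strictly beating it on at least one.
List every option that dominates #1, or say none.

#2: worse on avg latency (55 vs 5).
#3: worse on p99 latency (659 vs 217).
#4: worse on p99 latency (314 vs 217).
#5: worse on p99 latency (567 vs 217).
No option dominates #1.

none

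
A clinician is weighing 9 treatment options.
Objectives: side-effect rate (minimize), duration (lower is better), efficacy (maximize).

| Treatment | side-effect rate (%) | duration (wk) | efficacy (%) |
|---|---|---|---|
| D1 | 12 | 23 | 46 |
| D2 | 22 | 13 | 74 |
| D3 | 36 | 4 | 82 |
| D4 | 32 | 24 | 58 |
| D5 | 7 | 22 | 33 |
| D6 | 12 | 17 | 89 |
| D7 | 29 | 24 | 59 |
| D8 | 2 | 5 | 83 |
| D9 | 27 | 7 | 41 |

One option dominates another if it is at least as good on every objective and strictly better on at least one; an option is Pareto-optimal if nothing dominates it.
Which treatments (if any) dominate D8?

none

D1: worse on side-effect rate (12 vs 2).
D2: worse on side-effect rate (22 vs 2).
D3: worse on side-effect rate (36 vs 2).
D4: worse on side-effect rate (32 vs 2).
D5: worse on side-effect rate (7 vs 2).
D6: worse on side-effect rate (12 vs 2).
D7: worse on side-effect rate (29 vs 2).
D9: worse on side-effect rate (27 vs 2).
No option dominates D8.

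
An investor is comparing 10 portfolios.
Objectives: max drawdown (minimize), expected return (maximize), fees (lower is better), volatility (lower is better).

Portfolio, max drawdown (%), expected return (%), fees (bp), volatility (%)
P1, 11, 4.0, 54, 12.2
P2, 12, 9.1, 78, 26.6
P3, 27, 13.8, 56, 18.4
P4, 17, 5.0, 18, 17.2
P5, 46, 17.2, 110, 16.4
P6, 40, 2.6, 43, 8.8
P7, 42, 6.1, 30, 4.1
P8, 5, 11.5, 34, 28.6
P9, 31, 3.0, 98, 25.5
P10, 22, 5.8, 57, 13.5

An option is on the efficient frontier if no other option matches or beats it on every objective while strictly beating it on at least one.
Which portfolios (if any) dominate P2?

P1: worse on expected return (4.0 vs 9.1).
P3: worse on max drawdown (27 vs 12).
P4: worse on max drawdown (17 vs 12).
P5: worse on max drawdown (46 vs 12).
P6: worse on max drawdown (40 vs 12).
P7: worse on max drawdown (42 vs 12).
P8: worse on volatility (28.6 vs 26.6).
P9: worse on max drawdown (31 vs 12).
P10: worse on max drawdown (22 vs 12).
No option dominates P2.

none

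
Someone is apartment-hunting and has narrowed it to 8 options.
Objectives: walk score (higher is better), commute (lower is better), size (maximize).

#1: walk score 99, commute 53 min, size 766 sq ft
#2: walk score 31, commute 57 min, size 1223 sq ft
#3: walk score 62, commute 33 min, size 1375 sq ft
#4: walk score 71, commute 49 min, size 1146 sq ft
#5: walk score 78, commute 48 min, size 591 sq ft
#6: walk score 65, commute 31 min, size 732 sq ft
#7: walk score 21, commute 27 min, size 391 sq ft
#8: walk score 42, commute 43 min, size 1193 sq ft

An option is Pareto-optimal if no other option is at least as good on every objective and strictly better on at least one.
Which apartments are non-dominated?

#1, #3, #4, #5, #6, #7

#1: not dominated (best walk score).
#2: dominated by #3 (walk score 62≥31, commute 33≤57, size 1375≥1223).
#3: not dominated (best size).
#4: not dominated.
#5: not dominated.
#6: not dominated.
#7: not dominated (best commute).
#8: dominated by #3 (walk score 62≥42, commute 33≤43, size 1375≥1193).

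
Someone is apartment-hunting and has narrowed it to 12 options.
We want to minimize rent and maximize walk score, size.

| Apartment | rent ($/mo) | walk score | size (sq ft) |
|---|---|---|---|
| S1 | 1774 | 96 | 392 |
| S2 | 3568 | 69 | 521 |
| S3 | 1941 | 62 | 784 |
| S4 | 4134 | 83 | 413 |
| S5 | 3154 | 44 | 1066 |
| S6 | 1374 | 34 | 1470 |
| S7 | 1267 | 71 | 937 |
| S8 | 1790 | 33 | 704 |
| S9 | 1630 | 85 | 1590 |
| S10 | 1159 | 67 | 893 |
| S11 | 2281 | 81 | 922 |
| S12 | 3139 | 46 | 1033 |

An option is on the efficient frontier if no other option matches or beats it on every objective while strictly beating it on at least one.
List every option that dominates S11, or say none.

S9: rent 1630≤2281, walk score 85≥81, size 1590≥922 — dominates S11.
Others (S1, S2, S3, S4, S5, S6, S7, S8, S10, S12) are each worse than S11 on at least one objective.

S9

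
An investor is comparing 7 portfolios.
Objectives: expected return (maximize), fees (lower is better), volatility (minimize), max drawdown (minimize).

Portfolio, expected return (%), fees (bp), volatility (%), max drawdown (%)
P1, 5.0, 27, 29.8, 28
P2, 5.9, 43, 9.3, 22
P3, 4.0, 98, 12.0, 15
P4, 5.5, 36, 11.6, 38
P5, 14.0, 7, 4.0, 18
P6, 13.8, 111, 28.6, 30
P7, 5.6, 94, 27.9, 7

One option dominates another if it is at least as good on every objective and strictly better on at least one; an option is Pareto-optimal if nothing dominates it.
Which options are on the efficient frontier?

P1: dominated by P5 (expected return 14.0≥5.0, fees 7≤27, volatility 4.0≤29.8, max drawdown 18≤28).
P2: dominated by P5 (expected return 14.0≥5.9, fees 7≤43, volatility 4.0≤9.3, max drawdown 18≤22).
P3: not dominated.
P4: dominated by P5 (expected return 14.0≥5.5, fees 7≤36, volatility 4.0≤11.6, max drawdown 18≤38).
P5: not dominated (best expected return).
P6: dominated by P5 (expected return 14.0≥13.8, fees 7≤111, volatility 4.0≤28.6, max drawdown 18≤30).
P7: not dominated (best max drawdown).

P3, P5, P7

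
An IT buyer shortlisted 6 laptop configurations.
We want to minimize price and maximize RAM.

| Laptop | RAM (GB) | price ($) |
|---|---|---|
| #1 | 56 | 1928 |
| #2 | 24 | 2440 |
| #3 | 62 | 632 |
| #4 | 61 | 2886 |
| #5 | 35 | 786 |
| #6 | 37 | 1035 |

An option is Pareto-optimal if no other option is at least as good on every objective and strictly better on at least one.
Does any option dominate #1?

#3 vs #1: RAM 62≥56, price 632≤1928 — #3 is at least as good on every objective and strictly better on at least one, so #3 dominates #1.

Yes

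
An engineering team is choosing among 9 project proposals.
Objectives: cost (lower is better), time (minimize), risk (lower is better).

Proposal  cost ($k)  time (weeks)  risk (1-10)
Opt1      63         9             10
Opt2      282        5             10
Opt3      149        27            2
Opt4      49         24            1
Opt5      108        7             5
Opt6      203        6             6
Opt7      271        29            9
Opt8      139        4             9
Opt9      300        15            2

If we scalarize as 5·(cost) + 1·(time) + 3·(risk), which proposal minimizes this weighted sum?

Opt4

Opt1: 5·63 + 1·9 + 3·10 = 354
Opt2: 5·282 + 1·5 + 3·10 = 1445
Opt3: 5·149 + 1·27 + 3·2 = 778
Opt4: 5·49 + 1·24 + 3·1 = 272
Opt5: 5·108 + 1·7 + 3·5 = 562
Opt6: 5·203 + 1·6 + 3·6 = 1039
Opt7: 5·271 + 1·29 + 3·9 = 1411
Opt8: 5·139 + 1·4 + 3·9 = 726
Opt9: 5·300 + 1·15 + 3·2 = 1521
Lowest: Opt4 at 272.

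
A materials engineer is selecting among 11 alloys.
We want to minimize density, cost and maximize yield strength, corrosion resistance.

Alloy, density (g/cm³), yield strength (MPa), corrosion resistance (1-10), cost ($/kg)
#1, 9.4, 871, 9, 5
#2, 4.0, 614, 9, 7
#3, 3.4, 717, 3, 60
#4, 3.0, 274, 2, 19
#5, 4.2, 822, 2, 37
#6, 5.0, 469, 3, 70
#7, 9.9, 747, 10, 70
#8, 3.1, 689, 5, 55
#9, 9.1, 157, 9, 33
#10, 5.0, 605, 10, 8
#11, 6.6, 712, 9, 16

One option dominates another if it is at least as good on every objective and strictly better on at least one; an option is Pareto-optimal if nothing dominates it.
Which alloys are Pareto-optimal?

#1: not dominated (best yield strength).
#2: not dominated.
#3: not dominated.
#4: not dominated (best density).
#5: not dominated.
#6: dominated by #2 (density 4.0≤5.0, yield strength 614≥469, corrosion resistance 9≥3, cost 7≤70).
#7: not dominated.
#8: not dominated.
#9: dominated by #2 (density 4.0≤9.1, yield strength 614≥157, corrosion resistance 9≥9, cost 7≤33).
#10: not dominated.
#11: not dominated.

#1, #2, #3, #4, #5, #7, #8, #10, #11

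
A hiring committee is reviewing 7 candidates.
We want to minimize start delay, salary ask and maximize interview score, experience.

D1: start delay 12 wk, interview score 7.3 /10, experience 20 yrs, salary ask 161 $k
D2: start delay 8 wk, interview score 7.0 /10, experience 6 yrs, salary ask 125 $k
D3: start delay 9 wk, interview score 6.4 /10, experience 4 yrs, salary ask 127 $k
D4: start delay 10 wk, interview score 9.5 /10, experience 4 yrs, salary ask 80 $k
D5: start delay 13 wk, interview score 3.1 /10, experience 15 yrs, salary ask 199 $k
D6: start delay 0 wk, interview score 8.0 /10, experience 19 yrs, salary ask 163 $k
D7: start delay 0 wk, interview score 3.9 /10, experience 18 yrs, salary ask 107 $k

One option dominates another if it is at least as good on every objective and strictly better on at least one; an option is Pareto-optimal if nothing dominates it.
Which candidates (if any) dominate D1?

none

D2: worse on interview score (7.0 vs 7.3).
D3: worse on interview score (6.4 vs 7.3).
D4: worse on experience (4 vs 20).
D5: worse on start delay (13 vs 12).
D6: worse on experience (19 vs 20).
D7: worse on interview score (3.9 vs 7.3).
No option dominates D1.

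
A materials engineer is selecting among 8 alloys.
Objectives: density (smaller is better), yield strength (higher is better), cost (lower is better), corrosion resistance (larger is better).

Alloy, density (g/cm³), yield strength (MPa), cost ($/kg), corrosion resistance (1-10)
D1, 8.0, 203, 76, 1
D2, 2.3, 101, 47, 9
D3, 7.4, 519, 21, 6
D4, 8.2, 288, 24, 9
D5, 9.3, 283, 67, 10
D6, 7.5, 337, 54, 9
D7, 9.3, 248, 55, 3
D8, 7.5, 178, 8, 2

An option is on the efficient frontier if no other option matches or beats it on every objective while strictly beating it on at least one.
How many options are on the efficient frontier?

6

D1: dominated by D3 (density 7.4≤8.0, yield strength 519≥203, cost 21≤76, corrosion resistance 6≥1).
D2: not dominated (best density).
D3: not dominated (best yield strength).
D4: not dominated.
D5: not dominated (best corrosion resistance).
D6: not dominated.
D7: dominated by D3 (density 7.4≤9.3, yield strength 519≥248, cost 21≤55, corrosion resistance 6≥3).
D8: not dominated (best cost).
Pareto-optimal: D2, D3, D4, D5, D6, D8 → 6.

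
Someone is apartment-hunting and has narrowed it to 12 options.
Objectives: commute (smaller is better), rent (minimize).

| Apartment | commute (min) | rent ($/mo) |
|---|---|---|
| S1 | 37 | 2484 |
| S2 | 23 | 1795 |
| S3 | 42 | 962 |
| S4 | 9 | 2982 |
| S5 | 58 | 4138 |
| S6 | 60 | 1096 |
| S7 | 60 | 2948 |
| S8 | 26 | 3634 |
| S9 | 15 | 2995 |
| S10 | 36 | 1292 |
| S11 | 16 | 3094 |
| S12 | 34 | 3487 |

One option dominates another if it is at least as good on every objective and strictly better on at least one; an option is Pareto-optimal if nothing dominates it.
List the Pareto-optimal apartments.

S2, S3, S4, S10

S1: dominated by S2 (commute 23≤37, rent 1795≤2484).
S2: not dominated.
S3: not dominated (best rent).
S4: not dominated (best commute).
S5: dominated by S1 (commute 37≤58, rent 2484≤4138).
S6: dominated by S3 (commute 42≤60, rent 962≤1096).
S7: dominated by S1 (commute 37≤60, rent 2484≤2948).
S8: dominated by S2 (commute 23≤26, rent 1795≤3634).
S9: dominated by S4 (commute 9≤15, rent 2982≤2995).
S10: not dominated.
S11: dominated by S4 (commute 9≤16, rent 2982≤3094).
S12: dominated by S2 (commute 23≤34, rent 1795≤3487).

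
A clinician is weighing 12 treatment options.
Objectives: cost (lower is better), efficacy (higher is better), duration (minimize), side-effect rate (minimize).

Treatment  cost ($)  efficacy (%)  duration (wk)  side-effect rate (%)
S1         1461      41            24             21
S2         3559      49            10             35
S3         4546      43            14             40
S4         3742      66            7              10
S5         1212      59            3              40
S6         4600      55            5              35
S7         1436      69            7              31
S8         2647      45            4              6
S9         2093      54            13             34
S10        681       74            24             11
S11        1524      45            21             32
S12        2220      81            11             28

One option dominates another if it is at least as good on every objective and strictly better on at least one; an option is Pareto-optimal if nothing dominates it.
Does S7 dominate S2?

Yes

S7 vs S2: cost 1436≤3559, efficacy 69≥49, duration 7≤10, side-effect rate 31≤35 — S7 is at least as good on every objective with at least one strict improvement.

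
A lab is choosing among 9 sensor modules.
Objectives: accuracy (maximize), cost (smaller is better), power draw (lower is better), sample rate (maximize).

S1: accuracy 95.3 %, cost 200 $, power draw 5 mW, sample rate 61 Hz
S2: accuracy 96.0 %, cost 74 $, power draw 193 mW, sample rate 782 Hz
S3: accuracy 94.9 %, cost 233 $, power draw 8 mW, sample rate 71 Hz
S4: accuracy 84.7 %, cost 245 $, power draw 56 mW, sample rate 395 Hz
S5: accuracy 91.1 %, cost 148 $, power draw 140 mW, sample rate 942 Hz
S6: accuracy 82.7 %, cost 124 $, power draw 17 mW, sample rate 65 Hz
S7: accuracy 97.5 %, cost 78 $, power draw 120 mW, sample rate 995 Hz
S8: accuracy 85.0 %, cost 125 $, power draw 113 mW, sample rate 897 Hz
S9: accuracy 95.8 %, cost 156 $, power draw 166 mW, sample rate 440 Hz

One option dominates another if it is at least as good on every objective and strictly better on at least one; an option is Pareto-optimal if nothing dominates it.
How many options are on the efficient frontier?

7

S1: not dominated (best power draw).
S2: not dominated (best cost).
S3: not dominated.
S4: not dominated.
S5: dominated by S7 (accuracy 97.5≥91.1, cost 78≤148, power draw 120≤140, sample rate 995≥942).
S6: not dominated.
S7: not dominated (best accuracy).
S8: not dominated.
S9: dominated by S7 (accuracy 97.5≥95.8, cost 78≤156, power draw 120≤166, sample rate 995≥440).
Pareto-optimal: S1, S2, S3, S4, S6, S7, S8 → 7.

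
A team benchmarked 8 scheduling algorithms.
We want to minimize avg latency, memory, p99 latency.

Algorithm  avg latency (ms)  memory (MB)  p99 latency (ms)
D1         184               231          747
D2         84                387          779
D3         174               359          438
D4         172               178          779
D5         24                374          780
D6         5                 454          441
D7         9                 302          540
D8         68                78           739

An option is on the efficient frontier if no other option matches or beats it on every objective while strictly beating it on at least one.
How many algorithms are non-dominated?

4

D1: dominated by D8 (avg latency 68≤184, memory 78≤231, p99 latency 739≤747).
D2: dominated by D7 (avg latency 9≤84, memory 302≤387, p99 latency 540≤779).
D3: not dominated (best p99 latency).
D4: dominated by D8 (avg latency 68≤172, memory 78≤178, p99 latency 739≤779).
D5: dominated by D7 (avg latency 9≤24, memory 302≤374, p99 latency 540≤780).
D6: not dominated (best avg latency).
D7: not dominated.
D8: not dominated (best memory).
Pareto-optimal: D3, D6, D7, D8 → 4.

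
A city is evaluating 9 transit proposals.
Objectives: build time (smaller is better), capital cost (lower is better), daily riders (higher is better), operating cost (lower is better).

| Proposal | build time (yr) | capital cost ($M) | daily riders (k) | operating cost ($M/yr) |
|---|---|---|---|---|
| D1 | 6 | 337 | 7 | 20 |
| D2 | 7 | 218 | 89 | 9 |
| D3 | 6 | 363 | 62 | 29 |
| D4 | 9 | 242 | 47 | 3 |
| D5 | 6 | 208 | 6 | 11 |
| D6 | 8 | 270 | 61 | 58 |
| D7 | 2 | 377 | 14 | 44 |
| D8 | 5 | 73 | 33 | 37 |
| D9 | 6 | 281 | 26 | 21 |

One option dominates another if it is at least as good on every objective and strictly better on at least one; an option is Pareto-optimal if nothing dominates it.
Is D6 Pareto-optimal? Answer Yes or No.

D2 vs D6: build time 7≤8, capital cost 218≤270, daily riders 89≥61, operating cost 9≤58 — D2 is at least as good on every objective and strictly better on at least one, so D2 dominates D6.

No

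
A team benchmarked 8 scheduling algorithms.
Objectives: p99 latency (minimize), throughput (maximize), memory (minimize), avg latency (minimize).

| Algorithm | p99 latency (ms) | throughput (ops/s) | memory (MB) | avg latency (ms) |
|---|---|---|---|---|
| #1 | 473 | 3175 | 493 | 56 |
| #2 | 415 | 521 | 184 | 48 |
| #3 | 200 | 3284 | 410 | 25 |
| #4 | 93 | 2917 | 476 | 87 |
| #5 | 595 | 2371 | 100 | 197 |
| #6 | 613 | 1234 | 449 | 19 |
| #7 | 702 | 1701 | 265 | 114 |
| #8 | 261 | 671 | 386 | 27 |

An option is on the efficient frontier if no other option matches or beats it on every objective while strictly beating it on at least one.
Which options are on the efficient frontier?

#1: dominated by #3 (p99 latency 200≤473, throughput 3284≥3175, memory 410≤493, avg latency 25≤56).
#2: not dominated.
#3: not dominated (best throughput).
#4: not dominated (best p99 latency).
#5: not dominated (best memory).
#6: not dominated (best avg latency).
#7: not dominated.
#8: not dominated.

#2, #3, #4, #5, #6, #7, #8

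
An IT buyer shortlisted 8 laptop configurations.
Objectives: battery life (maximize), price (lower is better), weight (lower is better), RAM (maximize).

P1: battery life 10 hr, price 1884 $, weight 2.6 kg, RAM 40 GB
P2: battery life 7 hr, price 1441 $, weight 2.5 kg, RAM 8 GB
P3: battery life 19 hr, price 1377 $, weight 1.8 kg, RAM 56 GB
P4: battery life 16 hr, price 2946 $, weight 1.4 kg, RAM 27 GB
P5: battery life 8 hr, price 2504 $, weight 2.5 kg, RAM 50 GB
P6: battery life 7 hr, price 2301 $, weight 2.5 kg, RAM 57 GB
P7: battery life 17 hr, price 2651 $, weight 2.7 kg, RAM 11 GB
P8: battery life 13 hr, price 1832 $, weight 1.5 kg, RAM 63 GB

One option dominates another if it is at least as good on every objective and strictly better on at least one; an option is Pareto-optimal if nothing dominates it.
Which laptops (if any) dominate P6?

P8

P8: battery life 13≥7, price 1832≤2301, weight 1.5≤2.5, RAM 63≥57 — dominates P6.
Others (P1, P2, P3, P4, P5, P7) are each worse than P6 on at least one objective.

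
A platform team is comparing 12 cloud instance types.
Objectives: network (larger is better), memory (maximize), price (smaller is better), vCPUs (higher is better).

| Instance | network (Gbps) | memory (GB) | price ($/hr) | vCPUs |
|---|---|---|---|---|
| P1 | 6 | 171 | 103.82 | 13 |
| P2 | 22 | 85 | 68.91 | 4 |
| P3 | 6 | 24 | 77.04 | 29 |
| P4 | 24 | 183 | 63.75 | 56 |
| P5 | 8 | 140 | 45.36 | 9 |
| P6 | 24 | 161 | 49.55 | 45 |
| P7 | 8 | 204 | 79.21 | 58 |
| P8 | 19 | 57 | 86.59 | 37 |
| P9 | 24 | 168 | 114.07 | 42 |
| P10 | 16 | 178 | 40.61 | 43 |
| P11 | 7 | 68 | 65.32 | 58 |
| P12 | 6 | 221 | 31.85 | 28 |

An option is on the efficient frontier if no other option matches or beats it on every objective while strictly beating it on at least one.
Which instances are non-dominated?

P1: dominated by P4 (network 24≥6, memory 183≥171, price 63.75≤103.82, vCPUs 56≥13).
P2: dominated by P4 (network 24≥22, memory 183≥85, price 63.75≤68.91, vCPUs 56≥4).
P3: dominated by P4 (network 24≥6, memory 183≥24, price 63.75≤77.04, vCPUs 56≥29).
P4: not dominated.
P5: dominated by P10 (network 16≥8, memory 178≥140, price 40.61≤45.36, vCPUs 43≥9).
P6: not dominated.
P7: not dominated.
P8: dominated by P4 (network 24≥19, memory 183≥57, price 63.75≤86.59, vCPUs 56≥37).
P9: dominated by P4 (network 24≥24, memory 183≥168, price 63.75≤114.07, vCPUs 56≥42).
P10: not dominated.
P11: not dominated.
P12: not dominated (best memory).

P4, P6, P7, P10, P11, P12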